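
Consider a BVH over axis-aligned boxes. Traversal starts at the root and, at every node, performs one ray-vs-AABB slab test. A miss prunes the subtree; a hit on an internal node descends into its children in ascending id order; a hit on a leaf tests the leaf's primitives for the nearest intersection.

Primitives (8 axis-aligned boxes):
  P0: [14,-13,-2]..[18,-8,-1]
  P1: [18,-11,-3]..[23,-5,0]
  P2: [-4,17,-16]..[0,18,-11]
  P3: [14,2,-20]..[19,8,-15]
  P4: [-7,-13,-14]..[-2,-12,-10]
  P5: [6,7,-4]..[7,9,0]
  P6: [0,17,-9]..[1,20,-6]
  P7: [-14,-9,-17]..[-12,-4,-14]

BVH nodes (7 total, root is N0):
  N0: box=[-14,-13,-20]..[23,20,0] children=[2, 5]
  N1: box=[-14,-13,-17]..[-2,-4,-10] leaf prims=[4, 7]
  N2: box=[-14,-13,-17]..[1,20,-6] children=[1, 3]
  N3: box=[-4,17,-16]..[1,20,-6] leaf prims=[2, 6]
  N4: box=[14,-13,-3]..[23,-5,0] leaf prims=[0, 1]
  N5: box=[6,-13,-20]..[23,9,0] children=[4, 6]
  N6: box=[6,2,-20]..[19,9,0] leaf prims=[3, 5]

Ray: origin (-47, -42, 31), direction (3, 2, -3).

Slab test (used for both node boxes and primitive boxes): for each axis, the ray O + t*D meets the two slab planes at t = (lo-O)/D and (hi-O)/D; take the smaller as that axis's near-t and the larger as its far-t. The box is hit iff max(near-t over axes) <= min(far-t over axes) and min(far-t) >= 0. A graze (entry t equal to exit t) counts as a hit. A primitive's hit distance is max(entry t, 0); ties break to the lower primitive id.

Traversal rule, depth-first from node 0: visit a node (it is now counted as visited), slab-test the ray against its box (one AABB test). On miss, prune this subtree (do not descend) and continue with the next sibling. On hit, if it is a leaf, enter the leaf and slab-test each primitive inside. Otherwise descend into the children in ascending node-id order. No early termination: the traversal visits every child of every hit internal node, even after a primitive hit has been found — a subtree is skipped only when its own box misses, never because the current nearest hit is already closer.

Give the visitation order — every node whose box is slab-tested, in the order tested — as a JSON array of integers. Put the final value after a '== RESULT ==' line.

Walk:
N0 x:[11,70/3] y:[29/2,31] z:[31/3,17] -> hit [29/2,17], descend [2, 5]
  N2 x:[11,16] y:[29/2,31] z:[37/3,16] -> hit [29/2,16], descend [1, 3]
    N1 x:[11,15] y:[29/2,19] z:[41/3,16] -> hit [29/2,15] leaf, test {P4@t=29/2, P7(miss)}
    N3 x:[43/3,16] y:[59/2,31] z:[37/3,47/3] -> miss, prune
  N5 x:[53/3,70/3] y:[29/2,51/2] z:[31/3,17] -> miss, prune

5 AABB tests over nodes [0, 2, 1, 3, 5]; 1 leaf entered; closest P4.

== RESULT ==
[0, 2, 1, 3, 5]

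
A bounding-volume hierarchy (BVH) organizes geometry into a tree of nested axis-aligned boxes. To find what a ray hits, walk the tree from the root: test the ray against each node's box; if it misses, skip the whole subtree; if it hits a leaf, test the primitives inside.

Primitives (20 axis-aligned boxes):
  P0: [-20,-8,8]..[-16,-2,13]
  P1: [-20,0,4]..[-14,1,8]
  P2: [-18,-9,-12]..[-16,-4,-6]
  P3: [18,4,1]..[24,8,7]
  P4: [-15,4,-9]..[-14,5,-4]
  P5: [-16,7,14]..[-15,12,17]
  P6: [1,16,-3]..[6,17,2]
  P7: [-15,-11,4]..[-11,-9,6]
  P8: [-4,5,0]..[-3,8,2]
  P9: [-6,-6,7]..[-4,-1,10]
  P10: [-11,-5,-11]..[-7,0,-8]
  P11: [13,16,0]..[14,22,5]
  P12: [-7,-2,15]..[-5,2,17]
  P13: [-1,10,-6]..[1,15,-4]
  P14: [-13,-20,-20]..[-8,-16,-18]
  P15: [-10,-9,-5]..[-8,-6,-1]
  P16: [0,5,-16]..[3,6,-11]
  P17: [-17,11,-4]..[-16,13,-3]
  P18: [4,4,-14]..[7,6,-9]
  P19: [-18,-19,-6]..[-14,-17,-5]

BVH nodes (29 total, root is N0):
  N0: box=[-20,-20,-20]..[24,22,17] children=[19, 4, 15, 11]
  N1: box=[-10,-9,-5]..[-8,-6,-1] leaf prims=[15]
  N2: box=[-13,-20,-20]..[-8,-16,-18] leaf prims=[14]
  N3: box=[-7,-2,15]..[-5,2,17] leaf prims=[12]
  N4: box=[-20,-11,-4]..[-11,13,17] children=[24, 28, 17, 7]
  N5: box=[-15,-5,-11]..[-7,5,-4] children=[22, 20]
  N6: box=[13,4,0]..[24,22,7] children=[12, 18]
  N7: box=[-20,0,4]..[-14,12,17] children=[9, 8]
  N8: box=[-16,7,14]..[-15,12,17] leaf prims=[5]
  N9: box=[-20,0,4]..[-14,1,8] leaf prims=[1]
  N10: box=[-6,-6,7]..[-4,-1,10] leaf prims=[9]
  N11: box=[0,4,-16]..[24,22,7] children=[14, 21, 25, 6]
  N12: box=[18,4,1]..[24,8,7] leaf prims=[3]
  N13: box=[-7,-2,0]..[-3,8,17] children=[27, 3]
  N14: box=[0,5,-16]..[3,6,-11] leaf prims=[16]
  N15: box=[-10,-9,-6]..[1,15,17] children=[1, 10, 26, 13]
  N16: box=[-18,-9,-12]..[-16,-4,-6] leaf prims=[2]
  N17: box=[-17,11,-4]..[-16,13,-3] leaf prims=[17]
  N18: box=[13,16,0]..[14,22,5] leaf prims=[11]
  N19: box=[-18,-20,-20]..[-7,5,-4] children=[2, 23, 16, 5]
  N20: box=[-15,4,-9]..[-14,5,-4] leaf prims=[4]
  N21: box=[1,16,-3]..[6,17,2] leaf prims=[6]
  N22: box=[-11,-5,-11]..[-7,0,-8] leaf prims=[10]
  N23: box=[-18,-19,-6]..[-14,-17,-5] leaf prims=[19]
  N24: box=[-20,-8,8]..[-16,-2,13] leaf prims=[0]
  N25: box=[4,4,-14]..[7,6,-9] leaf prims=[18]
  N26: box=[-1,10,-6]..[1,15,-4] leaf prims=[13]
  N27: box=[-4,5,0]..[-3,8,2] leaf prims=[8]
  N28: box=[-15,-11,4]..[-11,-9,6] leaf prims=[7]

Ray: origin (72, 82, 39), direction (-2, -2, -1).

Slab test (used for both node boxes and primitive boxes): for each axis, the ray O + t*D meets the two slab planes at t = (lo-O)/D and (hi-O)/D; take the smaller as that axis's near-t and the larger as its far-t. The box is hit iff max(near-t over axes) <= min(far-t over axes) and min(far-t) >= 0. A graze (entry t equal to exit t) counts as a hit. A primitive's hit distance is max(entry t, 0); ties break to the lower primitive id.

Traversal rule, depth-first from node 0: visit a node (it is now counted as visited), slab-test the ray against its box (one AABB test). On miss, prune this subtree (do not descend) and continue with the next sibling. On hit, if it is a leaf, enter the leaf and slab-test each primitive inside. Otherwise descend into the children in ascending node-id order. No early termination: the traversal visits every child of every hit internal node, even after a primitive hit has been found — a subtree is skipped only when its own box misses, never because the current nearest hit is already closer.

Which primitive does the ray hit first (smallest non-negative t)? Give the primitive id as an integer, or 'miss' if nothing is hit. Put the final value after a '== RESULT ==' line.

Traverse from the root:
N0 x:[24,46] y:[30,51] z:[22,59] -> hit [30,46], descend [4, 11, 15, 19]
  N4 x:[83/2,46] y:[69/2,93/2] z:[22,43] -> hit [83/2,43], descend [7, 17, 24, 28]
    N7 x:[43,46] y:[35,41] z:[22,35] -> miss, prune
    N17 x:[44,89/2] y:[69/2,71/2] z:[42,43] -> miss, prune
    N24 x:[44,46] y:[42,45] z:[26,31] -> miss, prune
    N28 x:[83/2,87/2] y:[91/2,93/2] z:[33,35] -> miss, prune
  N11 x:[24,36] y:[30,39] z:[32,55] -> hit [32,36], descend [6, 14, 21, 25]
    N6 x:[24,59/2] y:[30,39] z:[32,39] -> miss, prune
    N14 x:[69/2,36] y:[38,77/2] z:[50,55] -> miss, prune
    N21 x:[33,71/2] y:[65/2,33] z:[37,42] -> miss, prune
    N25 x:[65/2,34] y:[38,39] z:[48,53] -> miss, prune
  N15 x:[71/2,41] y:[67/2,91/2] z:[22,45] -> hit [71/2,41], descend [1, 10, 13, 26]
    N1 x:[40,41] y:[44,91/2] z:[40,44] -> miss, prune
    N10 x:[38,39] y:[83/2,44] z:[29,32] -> miss, prune
    N13 x:[75/2,79/2] y:[37,42] z:[22,39] -> hit [75/2,39], descend [3, 27]
      N3 x:[77/2,79/2] y:[40,42] z:[22,24] -> miss, prune
      N27 x:[75/2,38] y:[37,77/2] z:[37,39] -> hit [75/2,38] leaf, test {P8@t=75/2}
    N26 x:[71/2,73/2] y:[67/2,36] z:[43,45] -> miss, prune
  N19 x:[79/2,45] y:[77/2,51] z:[43,59] -> hit [43,45], descend [2, 5, 16, 23]
    N2 x:[40,85/2] y:[49,51] z:[57,59] -> miss, prune
    N5 x:[79/2,87/2] y:[77/2,87/2] z:[43,50] -> hit [43,87/2], descend [20, 22]
      N20 x:[43,87/2] y:[77/2,39] z:[43,48] -> miss, prune
      N22 x:[79/2,83/2] y:[41,87/2] z:[47,50] -> miss, prune
    N16 x:[44,45] y:[43,91/2] z:[45,51] -> hit [45,45] leaf, test {P2@t=45}
    N23 x:[43,45] y:[99/2,101/2] z:[44,45] -> miss, prune

Summary -> nodes [0, 4, 7, 17, 24, 28, 11, 6, 14, 21, 25, 15, 1, 10, 13, 3, 27, 26, 19, 2, 5, 20, 22, 16, 23]; box-tests=25; leaf-entries=2; first=P8

== RESULT ==
8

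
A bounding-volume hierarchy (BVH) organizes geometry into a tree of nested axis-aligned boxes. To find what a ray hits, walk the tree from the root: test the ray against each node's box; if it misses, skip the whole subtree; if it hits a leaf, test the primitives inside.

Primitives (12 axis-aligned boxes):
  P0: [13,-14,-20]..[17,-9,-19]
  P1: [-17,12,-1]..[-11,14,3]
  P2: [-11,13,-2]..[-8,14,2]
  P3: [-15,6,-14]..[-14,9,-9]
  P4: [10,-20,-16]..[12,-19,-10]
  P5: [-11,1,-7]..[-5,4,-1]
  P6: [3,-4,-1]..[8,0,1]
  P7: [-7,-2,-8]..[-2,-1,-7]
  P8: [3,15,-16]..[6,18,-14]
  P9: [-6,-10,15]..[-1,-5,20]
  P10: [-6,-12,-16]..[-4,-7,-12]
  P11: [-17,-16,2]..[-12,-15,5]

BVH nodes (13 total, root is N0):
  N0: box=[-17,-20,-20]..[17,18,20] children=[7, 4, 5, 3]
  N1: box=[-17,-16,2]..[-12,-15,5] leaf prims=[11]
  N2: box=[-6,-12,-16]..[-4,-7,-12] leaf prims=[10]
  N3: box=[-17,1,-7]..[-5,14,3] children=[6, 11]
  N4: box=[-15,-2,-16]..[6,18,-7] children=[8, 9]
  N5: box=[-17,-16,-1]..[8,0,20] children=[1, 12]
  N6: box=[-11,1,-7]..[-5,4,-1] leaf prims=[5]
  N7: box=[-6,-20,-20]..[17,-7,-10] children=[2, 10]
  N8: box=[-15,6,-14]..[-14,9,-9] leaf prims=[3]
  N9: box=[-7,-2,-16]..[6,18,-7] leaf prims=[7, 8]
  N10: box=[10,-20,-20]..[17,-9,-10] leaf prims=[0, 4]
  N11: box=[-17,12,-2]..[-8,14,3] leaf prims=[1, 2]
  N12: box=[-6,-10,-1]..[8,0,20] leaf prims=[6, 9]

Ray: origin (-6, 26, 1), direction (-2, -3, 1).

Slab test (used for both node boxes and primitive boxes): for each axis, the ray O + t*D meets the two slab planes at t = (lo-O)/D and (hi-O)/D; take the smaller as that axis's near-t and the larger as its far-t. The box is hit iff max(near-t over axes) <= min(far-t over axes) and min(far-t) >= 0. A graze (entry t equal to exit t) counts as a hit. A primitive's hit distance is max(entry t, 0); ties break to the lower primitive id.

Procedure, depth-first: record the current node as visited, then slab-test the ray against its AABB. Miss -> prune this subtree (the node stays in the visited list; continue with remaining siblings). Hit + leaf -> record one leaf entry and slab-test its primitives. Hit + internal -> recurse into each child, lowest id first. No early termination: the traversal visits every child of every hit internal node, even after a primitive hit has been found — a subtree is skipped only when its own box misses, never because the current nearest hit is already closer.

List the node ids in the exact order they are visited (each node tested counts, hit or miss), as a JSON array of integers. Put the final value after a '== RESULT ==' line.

Traverse from the root:
N0 x:[-23/2,11/2] y:[8/3,46/3] z:[-21,19] -> hit [8/3,11/2], descend [3, 4, 5, 7]
  N3 x:[-1/2,11/2] y:[4,25/3] z:[-8,2] -> miss, prune
  N4 x:[-6,9/2] y:[8/3,28/3] z:[-17,-8] -> miss, prune
  N5 x:[-7,11/2] y:[26/3,14] z:[-2,19] -> miss, prune
  N7 x:[-23/2,0] y:[11,46/3] z:[-21,-11] -> miss, prune

5 AABB tests over nodes [0, 3, 4, 5, 7]; 0 leaves entered; closest miss.

== RESULT ==
[0, 3, 4, 5, 7]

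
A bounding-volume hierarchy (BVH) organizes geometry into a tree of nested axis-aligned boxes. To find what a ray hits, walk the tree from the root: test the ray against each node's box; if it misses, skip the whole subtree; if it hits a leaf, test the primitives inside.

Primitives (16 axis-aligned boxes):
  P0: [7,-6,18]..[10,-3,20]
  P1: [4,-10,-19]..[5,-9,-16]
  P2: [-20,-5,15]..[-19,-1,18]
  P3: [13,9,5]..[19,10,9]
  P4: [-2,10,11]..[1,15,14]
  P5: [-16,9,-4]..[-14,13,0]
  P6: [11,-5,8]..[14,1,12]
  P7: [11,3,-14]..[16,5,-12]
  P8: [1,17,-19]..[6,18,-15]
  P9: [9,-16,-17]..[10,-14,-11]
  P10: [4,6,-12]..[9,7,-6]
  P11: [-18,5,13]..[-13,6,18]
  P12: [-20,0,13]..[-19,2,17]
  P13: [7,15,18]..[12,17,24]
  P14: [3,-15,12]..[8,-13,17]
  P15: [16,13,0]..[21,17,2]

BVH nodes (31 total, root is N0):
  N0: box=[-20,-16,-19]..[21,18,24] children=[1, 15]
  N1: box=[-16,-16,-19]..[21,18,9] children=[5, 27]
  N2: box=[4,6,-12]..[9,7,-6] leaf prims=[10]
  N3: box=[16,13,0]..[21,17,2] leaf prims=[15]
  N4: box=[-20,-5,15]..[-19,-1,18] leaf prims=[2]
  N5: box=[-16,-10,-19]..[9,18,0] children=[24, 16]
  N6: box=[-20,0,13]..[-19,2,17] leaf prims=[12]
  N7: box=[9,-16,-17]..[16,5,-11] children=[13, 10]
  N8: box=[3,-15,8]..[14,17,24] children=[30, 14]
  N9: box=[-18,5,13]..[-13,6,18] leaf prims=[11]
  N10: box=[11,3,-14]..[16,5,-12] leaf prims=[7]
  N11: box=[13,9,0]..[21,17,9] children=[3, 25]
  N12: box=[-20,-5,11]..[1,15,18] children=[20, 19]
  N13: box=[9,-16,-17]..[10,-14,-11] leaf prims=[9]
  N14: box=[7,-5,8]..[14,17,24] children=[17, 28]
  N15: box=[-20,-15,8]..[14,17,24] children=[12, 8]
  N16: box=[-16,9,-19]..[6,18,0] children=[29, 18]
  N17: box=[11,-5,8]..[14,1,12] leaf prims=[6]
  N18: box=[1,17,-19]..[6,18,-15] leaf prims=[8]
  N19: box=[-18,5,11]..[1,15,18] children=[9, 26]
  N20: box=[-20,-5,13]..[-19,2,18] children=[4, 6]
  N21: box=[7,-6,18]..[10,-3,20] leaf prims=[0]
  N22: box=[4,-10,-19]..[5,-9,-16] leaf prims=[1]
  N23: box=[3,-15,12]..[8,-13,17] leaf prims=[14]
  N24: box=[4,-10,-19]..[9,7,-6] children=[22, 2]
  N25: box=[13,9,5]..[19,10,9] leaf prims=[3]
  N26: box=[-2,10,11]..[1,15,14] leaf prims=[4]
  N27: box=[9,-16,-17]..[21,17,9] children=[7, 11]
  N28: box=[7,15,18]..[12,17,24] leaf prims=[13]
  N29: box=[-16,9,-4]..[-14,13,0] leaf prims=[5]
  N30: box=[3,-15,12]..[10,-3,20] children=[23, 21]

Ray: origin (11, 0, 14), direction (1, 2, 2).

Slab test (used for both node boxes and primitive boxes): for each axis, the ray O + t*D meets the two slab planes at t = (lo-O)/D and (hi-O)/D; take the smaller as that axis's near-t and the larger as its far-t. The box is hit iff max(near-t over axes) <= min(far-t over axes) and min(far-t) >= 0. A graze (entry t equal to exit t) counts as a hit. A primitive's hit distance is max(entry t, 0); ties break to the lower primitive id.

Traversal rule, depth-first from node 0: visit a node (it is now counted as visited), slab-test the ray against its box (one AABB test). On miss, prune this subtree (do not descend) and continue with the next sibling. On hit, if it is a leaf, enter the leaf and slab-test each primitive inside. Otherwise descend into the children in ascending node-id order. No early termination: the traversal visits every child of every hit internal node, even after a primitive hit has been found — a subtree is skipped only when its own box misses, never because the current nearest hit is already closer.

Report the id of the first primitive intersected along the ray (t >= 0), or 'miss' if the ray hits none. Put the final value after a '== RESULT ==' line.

Traverse from the root:
N0 x:[-31,10] y:[-8,9] z:[-33/2,5] -> hit [-8,5], descend [1, 15]
  N1 x:[-27,10] y:[-8,9] z:[-33/2,-5/2] -> miss, prune
  N15 x:[-31,3] y:[-15/2,17/2] z:[-3,5] -> hit [-3,3], descend [8, 12]
    N8 x:[-8,3] y:[-15/2,17/2] z:[-3,5] -> hit [-3,3], descend [14, 30]
      N14 x:[-4,3] y:[-5/2,17/2] z:[-3,5] -> hit [-5/2,3], descend [17, 28]
        N17 x:[0,3] y:[-5/2,1/2] z:[-3,-1] -> miss, prune
        N28 x:[-4,1] y:[15/2,17/2] z:[2,5] -> miss, prune
      N30 x:[-8,-1] y:[-15/2,-3/2] z:[-1,3] -> miss, prune
    N12 x:[-31,-10] y:[-5/2,15/2] z:[-3/2,2] -> miss, prune

9 AABB tests over nodes [0, 1, 15, 8, 14, 17, 28, 30, 12]; 0 leaves entered; closest miss.

== RESULT ==
miss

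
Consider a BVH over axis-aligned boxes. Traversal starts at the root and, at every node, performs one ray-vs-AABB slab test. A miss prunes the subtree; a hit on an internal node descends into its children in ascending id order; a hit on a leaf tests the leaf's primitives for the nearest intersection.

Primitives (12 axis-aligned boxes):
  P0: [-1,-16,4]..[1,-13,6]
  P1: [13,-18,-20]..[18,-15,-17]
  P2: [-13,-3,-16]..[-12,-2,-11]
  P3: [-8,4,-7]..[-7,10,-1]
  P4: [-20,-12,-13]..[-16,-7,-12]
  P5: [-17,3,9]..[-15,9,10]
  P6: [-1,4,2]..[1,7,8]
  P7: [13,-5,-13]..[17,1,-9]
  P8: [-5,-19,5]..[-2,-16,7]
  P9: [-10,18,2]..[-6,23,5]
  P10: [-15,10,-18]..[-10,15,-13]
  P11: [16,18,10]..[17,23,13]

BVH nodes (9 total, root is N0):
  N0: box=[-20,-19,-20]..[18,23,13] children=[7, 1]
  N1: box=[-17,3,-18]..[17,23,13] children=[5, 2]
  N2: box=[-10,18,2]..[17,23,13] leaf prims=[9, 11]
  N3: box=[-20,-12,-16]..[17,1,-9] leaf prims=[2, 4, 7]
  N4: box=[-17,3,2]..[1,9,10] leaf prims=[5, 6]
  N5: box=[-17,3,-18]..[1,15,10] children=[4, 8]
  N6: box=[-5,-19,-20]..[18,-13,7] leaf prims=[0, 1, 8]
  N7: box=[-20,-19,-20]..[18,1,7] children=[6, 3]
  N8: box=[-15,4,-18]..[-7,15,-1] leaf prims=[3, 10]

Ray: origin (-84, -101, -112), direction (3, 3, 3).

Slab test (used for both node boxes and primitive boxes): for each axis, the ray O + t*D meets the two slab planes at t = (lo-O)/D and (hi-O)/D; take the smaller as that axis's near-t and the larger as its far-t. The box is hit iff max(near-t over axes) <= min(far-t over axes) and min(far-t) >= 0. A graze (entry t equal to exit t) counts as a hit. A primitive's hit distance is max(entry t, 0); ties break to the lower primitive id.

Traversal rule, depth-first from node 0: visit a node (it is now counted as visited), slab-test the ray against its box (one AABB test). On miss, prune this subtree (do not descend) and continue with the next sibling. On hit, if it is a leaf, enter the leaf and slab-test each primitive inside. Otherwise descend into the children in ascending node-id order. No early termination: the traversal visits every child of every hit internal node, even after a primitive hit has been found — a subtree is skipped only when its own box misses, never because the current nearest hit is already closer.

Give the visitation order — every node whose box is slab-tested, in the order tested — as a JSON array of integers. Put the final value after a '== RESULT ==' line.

Traverse from the root:
N0 x:[64/3,34] y:[82/3,124/3] z:[92/3,125/3] -> hit [92/3,34], descend [1, 7]
  N1 x:[67/3,101/3] y:[104/3,124/3] z:[94/3,125/3] -> miss, prune
  N7 x:[64/3,34] y:[82/3,34] z:[92/3,119/3] -> hit [92/3,34], descend [3, 6]
    N3 x:[64/3,101/3] y:[89/3,34] z:[32,103/3] -> hit [32,101/3] leaf, test {P2(miss), P4(miss), P7@t=33}
    N6 x:[79/3,34] y:[82/3,88/3] z:[92/3,119/3] -> miss, prune

Summary -> nodes [0, 1, 7, 3, 6]; box-tests=5; leaf-entries=1; first=P7

== RESULT ==
[0, 1, 7, 3, 6]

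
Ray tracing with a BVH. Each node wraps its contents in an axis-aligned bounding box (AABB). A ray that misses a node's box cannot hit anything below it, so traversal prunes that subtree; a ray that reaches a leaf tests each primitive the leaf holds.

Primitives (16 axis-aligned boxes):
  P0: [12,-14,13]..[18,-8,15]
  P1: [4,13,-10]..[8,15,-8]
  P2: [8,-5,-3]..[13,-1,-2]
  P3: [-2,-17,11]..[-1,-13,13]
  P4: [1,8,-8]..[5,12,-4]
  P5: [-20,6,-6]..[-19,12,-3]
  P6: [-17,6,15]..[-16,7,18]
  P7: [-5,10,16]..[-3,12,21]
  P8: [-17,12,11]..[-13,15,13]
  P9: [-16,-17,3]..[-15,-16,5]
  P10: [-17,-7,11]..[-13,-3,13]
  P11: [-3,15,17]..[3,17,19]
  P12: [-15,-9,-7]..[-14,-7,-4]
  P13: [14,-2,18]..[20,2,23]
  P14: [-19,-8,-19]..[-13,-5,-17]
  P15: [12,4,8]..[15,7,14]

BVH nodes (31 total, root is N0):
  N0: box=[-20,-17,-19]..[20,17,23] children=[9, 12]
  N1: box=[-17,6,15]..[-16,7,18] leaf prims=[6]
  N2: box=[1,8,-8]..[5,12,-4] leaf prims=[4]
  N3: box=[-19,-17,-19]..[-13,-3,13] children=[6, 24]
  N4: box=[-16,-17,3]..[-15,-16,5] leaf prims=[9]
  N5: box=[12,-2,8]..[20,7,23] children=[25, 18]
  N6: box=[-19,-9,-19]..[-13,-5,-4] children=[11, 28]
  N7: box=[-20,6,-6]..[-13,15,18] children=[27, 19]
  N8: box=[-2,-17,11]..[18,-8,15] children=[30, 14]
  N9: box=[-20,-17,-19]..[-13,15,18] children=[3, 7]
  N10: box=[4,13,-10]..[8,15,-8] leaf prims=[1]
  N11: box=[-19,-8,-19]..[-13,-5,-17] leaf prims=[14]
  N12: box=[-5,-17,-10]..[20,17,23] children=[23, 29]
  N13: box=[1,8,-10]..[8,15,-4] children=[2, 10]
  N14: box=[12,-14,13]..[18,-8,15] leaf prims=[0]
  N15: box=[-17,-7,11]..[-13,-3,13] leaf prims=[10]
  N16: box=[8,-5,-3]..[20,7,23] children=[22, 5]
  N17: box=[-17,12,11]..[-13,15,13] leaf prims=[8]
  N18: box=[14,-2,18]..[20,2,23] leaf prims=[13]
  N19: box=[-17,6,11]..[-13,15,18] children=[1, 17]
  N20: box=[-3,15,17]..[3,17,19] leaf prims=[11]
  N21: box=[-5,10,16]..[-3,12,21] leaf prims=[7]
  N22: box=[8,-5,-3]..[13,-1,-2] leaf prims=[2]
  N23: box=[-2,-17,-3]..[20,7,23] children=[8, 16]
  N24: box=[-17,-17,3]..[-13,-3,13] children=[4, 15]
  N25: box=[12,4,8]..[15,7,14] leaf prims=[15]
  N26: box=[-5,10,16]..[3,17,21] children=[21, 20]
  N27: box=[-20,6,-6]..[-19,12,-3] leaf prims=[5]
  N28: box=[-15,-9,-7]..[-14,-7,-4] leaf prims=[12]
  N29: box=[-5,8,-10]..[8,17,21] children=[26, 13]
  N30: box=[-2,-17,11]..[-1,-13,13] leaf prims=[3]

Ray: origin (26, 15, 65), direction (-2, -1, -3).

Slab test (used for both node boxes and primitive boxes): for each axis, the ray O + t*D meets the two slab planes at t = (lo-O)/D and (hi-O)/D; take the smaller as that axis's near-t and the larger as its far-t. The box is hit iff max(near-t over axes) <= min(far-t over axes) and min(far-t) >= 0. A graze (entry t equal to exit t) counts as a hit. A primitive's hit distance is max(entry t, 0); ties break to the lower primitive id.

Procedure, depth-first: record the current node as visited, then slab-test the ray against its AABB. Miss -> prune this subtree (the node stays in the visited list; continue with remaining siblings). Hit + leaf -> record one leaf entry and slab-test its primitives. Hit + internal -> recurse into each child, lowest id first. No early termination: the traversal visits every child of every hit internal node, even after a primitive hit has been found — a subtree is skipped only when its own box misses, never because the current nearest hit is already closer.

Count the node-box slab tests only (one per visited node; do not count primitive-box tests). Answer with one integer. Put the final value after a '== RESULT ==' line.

Traverse from the root:
N0 x:[3,23] y:[-2,32] z:[14,28] -> hit [14,23], descend [9, 12]
  N9 x:[39/2,23] y:[0,32] z:[47/3,28] -> hit [39/2,23], descend [3, 7]
    N3 x:[39/2,45/2] y:[18,32] z:[52/3,28] -> hit [39/2,45/2], descend [6, 24]
      N6 x:[39/2,45/2] y:[20,24] z:[23,28] -> miss, prune
      N24 x:[39/2,43/2] y:[18,32] z:[52/3,62/3] -> hit [39/2,62/3], descend [4, 15]
        N4 x:[41/2,21] y:[31,32] z:[20,62/3] -> miss, prune
        N15 x:[39/2,43/2] y:[18,22] z:[52/3,18] -> miss, prune
    N7 x:[39/2,23] y:[0,9] z:[47/3,71/3] -> miss, prune
  N12 x:[3,31/2] y:[-2,32] z:[14,25] -> hit [14,31/2], descend [23, 29]
    N23 x:[3,14] y:[8,32] z:[14,68/3] -> hit [14,14], descend [8, 16]
      N8 x:[4,14] y:[23,32] z:[50/3,18] -> miss, prune
      N16 x:[3,9] y:[8,20] z:[14,68/3] -> miss, prune
    N29 x:[9,31/2] y:[-2,7] z:[44/3,25] -> miss, prune

Visited [0, 9, 3, 6, 24, 4, 15, 7, 12, 23, 8, 16, 29]. Tests: 13 box, 0 leaf. Nearest: miss.

== RESULT ==
13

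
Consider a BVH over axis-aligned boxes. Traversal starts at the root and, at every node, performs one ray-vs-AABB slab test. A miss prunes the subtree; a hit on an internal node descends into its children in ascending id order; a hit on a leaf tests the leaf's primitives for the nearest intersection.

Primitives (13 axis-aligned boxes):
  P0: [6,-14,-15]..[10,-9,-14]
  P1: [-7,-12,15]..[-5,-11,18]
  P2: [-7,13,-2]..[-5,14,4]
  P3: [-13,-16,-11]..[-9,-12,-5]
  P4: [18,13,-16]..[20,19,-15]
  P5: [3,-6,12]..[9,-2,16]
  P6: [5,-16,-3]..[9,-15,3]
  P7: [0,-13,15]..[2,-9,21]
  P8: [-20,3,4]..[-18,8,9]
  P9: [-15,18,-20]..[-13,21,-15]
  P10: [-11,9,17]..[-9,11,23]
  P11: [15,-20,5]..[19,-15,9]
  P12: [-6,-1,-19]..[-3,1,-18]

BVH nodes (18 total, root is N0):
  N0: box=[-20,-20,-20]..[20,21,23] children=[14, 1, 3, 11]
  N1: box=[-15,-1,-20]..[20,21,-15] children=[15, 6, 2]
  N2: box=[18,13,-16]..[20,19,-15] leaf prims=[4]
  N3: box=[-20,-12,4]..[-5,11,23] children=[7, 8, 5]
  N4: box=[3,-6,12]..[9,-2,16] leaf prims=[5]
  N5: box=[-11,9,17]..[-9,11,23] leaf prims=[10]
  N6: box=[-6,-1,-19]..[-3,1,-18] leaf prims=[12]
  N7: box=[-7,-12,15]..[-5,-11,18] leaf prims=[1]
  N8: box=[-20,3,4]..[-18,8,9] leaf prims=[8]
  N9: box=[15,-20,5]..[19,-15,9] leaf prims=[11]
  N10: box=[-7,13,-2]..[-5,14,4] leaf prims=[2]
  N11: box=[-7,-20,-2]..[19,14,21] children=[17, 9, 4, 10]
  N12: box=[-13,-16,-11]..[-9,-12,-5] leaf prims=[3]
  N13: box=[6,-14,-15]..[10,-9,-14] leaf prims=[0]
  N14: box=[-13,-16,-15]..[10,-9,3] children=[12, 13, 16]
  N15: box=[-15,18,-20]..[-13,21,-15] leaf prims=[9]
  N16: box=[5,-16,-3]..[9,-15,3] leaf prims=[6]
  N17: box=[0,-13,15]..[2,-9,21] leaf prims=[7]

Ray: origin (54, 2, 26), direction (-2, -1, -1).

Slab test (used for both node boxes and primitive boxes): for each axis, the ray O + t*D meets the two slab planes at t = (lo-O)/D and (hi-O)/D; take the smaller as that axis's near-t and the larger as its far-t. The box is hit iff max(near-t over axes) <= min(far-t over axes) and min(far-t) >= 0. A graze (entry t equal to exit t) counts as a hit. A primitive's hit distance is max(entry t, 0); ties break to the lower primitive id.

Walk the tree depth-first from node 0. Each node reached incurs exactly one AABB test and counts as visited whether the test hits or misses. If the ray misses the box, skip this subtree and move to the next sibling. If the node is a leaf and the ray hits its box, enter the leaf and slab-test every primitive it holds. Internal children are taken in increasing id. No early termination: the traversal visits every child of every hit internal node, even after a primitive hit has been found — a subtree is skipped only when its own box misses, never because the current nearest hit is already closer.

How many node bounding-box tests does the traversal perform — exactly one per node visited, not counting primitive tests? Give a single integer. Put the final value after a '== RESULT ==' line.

Traverse from the root:
N0 x:[17,37] y:[-19,22] z:[3,46] -> hit [17,22], descend [1, 3, 11, 14]
  N1 x:[17,69/2] y:[-19,3] z:[41,46] -> miss, prune
  N3 x:[59/2,37] y:[-9,14] z:[3,22] -> miss, prune
  N11 x:[35/2,61/2] y:[-12,22] z:[5,28] -> hit [35/2,22], descend [4, 9, 10, 17]
    N4 x:[45/2,51/2] y:[4,8] z:[10,14] -> miss, prune
    N9 x:[35/2,39/2] y:[17,22] z:[17,21] -> hit [35/2,39/2] leaf, test {P11@t=35/2}
    N10 x:[59/2,61/2] y:[-12,-11] z:[22,28] -> miss, prune
    N17 x:[26,27] y:[11,15] z:[5,11] -> miss, prune
  N14 x:[22,67/2] y:[11,18] z:[23,41] -> miss, prune

Summary -> nodes [0, 1, 3, 11, 4, 9, 10, 17, 14]; box-tests=9; leaf-entries=1; first=P11

== RESULT ==
9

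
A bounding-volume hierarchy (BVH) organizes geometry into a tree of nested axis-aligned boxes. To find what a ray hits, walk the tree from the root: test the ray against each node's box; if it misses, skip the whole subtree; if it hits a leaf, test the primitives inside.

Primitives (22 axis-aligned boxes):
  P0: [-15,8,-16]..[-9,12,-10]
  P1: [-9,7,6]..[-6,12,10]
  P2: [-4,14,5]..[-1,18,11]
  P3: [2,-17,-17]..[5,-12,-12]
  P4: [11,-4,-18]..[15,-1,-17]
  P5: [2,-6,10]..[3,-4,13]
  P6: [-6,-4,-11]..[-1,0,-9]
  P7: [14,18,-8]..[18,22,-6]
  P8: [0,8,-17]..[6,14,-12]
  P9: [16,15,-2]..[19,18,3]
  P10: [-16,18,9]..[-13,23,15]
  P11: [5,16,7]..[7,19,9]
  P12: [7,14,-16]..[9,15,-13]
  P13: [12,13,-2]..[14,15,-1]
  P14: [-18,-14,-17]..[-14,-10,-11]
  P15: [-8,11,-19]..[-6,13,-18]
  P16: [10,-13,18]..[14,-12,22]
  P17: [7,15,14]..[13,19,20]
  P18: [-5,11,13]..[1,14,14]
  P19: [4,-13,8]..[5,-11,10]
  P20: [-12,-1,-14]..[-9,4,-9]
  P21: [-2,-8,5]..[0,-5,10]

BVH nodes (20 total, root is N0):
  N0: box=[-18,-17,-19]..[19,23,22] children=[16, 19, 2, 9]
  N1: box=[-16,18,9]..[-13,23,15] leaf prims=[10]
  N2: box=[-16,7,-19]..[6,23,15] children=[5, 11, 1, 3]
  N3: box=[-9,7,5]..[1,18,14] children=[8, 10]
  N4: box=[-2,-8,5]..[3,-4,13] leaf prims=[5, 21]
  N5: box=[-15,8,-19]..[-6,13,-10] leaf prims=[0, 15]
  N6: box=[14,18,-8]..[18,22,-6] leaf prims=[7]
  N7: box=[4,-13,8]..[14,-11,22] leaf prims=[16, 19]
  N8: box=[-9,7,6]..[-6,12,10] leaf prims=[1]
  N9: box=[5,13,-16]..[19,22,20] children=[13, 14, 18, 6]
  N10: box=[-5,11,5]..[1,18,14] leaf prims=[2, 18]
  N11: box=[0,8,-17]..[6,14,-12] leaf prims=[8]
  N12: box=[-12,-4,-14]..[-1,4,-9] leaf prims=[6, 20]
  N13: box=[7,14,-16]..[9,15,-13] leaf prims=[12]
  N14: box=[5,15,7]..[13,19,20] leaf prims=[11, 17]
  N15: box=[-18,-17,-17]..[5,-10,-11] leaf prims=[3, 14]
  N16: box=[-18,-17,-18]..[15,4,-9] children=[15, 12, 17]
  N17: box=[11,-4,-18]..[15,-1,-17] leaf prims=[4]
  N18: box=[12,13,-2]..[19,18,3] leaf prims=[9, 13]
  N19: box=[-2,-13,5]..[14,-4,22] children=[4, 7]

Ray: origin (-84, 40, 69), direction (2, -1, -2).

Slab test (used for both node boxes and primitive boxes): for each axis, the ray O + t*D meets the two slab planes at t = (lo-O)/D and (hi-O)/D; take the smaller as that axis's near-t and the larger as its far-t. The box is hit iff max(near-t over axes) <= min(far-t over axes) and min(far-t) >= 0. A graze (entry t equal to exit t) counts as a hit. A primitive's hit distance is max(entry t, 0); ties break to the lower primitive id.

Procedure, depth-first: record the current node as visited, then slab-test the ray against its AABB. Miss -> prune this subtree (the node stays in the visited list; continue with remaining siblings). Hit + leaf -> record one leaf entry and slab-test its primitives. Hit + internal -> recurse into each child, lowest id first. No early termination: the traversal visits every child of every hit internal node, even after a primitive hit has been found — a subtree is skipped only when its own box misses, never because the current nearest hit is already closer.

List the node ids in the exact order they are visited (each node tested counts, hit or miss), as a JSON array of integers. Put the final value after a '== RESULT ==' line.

Trace the traversal:
N0 x:[33,103/2] y:[17,57] z:[47/2,44] -> hit [33,44], descend [2, 9, 16, 19]
  N2 x:[34,45] y:[17,33] z:[27,44] -> miss, prune
  N9 x:[89/2,103/2] y:[18,27] z:[49/2,85/2] -> miss, prune
  N16 x:[33,99/2] y:[36,57] z:[39,87/2] -> hit [39,87/2], descend [12, 15, 17]
    N12 x:[36,83/2] y:[36,44] z:[39,83/2] -> hit [39,83/2] leaf, test {P6@t=40, P20(miss)}
    N15 x:[33,89/2] y:[50,57] z:[40,43] -> miss, prune
    N17 x:[95/2,99/2] y:[41,44] z:[43,87/2] -> miss, prune
  N19 x:[41,49] y:[44,53] z:[47/2,32] -> miss, prune

Visited [0, 2, 9, 16, 12, 15, 17, 19]. Tests: 8 box, 1 leaf. Nearest: P6.

== RESULT ==
[0, 2, 9, 16, 12, 15, 17, 19]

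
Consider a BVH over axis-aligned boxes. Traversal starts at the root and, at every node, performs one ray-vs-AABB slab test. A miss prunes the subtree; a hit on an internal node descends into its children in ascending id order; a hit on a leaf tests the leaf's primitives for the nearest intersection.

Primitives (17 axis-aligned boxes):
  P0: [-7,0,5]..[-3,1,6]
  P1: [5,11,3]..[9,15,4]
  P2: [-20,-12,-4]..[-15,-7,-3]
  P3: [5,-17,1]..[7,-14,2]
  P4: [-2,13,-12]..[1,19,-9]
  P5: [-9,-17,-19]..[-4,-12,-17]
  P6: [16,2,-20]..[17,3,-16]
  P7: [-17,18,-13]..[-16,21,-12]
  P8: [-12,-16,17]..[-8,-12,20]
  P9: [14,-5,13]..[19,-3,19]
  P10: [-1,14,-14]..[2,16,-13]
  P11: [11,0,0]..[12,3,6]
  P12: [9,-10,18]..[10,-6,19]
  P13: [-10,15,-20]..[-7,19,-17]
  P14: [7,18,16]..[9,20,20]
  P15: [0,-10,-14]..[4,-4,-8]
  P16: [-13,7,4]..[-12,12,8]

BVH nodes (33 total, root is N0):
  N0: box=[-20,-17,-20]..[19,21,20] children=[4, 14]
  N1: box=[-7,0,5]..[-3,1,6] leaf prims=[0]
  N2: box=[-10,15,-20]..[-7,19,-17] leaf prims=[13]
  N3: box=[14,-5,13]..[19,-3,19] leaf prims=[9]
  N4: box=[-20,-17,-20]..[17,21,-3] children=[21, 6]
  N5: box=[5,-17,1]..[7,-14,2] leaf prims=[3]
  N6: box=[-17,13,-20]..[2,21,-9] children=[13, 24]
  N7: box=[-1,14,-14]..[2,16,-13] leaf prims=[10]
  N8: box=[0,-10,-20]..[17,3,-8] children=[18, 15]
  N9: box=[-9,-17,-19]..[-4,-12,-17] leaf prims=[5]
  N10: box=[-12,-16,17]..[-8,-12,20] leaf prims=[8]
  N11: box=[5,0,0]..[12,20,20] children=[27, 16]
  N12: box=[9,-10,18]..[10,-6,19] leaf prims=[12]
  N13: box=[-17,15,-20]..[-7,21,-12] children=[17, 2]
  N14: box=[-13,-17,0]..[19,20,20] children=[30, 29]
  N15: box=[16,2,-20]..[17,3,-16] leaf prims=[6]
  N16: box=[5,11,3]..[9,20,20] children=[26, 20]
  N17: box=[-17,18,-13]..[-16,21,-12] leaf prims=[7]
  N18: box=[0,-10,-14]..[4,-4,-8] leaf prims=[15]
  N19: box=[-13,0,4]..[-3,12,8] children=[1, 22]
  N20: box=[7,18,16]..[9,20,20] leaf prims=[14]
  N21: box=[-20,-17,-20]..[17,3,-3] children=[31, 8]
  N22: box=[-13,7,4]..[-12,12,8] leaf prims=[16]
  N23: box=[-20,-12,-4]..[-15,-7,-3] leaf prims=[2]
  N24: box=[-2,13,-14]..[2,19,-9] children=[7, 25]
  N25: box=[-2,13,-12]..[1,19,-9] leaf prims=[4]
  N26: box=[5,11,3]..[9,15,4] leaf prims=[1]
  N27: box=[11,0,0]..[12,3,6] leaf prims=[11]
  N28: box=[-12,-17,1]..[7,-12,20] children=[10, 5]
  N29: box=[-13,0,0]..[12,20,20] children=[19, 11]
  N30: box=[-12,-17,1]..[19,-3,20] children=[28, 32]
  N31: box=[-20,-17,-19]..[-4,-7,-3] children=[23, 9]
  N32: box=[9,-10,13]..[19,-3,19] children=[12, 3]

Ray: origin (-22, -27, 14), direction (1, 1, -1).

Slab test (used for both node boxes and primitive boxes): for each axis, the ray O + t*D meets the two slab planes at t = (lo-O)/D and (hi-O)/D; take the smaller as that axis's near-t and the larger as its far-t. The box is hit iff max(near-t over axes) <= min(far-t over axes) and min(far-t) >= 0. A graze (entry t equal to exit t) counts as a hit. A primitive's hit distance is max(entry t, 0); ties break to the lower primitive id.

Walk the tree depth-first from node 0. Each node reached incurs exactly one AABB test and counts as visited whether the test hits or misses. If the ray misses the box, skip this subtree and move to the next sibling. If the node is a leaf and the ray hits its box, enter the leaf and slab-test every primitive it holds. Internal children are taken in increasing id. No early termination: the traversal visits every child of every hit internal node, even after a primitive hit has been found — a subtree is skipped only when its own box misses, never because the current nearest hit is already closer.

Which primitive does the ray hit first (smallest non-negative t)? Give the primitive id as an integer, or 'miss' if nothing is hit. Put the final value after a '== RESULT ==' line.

Walk:
N0 x:[2,41] y:[10,48] z:[-6,34] -> hit [10,34], descend [4, 14]
  N4 x:[2,39] y:[10,48] z:[17,34] -> hit [17,34], descend [6, 21]
    N6 x:[5,24] y:[40,48] z:[23,34] -> miss, prune
    N21 x:[2,39] y:[10,30] z:[17,34] -> hit [17,30], descend [8, 31]
      N8 x:[22,39] y:[17,30] z:[22,34] -> hit [22,30], descend [15, 18]
        N15 x:[38,39] y:[29,30] z:[30,34] -> miss, prune
        N18 x:[22,26] y:[17,23] z:[22,28] -> hit [22,23] leaf, test {P15@t=22}
      N31 x:[2,18] y:[10,20] z:[17,33] -> hit [17,18], descend [9, 23]
        N9 x:[13,18] y:[10,15] z:[31,33] -> miss, prune
        N23 x:[2,7] y:[15,20] z:[17,18] -> miss, prune
  N14 x:[9,41] y:[10,47] z:[-6,14] -> hit [10,14], descend [29, 30]
    N29 x:[9,34] y:[27,47] z:[-6,14] -> miss, prune
    N30 x:[10,41] y:[10,24] z:[-6,13] -> hit [10,13], descend [28, 32]
      N28 x:[10,29] y:[10,15] z:[-6,13] -> hit [10,13], descend [5, 10]
        N5 x:[27,29] y:[10,13] z:[12,13] -> miss, prune
        N10 x:[10,14] y:[11,15] z:[-6,-3] -> miss, prune
      N32 x:[31,41] y:[17,24] z:[-5,1] -> miss, prune

order=[0, 4, 6, 21, 8, 15, 18, 31, 9, 23, 14, 29, 30, 28, 5, 10, 32]  |boxes|=17  |leaves|=1  hit=P15

== RESULT ==
15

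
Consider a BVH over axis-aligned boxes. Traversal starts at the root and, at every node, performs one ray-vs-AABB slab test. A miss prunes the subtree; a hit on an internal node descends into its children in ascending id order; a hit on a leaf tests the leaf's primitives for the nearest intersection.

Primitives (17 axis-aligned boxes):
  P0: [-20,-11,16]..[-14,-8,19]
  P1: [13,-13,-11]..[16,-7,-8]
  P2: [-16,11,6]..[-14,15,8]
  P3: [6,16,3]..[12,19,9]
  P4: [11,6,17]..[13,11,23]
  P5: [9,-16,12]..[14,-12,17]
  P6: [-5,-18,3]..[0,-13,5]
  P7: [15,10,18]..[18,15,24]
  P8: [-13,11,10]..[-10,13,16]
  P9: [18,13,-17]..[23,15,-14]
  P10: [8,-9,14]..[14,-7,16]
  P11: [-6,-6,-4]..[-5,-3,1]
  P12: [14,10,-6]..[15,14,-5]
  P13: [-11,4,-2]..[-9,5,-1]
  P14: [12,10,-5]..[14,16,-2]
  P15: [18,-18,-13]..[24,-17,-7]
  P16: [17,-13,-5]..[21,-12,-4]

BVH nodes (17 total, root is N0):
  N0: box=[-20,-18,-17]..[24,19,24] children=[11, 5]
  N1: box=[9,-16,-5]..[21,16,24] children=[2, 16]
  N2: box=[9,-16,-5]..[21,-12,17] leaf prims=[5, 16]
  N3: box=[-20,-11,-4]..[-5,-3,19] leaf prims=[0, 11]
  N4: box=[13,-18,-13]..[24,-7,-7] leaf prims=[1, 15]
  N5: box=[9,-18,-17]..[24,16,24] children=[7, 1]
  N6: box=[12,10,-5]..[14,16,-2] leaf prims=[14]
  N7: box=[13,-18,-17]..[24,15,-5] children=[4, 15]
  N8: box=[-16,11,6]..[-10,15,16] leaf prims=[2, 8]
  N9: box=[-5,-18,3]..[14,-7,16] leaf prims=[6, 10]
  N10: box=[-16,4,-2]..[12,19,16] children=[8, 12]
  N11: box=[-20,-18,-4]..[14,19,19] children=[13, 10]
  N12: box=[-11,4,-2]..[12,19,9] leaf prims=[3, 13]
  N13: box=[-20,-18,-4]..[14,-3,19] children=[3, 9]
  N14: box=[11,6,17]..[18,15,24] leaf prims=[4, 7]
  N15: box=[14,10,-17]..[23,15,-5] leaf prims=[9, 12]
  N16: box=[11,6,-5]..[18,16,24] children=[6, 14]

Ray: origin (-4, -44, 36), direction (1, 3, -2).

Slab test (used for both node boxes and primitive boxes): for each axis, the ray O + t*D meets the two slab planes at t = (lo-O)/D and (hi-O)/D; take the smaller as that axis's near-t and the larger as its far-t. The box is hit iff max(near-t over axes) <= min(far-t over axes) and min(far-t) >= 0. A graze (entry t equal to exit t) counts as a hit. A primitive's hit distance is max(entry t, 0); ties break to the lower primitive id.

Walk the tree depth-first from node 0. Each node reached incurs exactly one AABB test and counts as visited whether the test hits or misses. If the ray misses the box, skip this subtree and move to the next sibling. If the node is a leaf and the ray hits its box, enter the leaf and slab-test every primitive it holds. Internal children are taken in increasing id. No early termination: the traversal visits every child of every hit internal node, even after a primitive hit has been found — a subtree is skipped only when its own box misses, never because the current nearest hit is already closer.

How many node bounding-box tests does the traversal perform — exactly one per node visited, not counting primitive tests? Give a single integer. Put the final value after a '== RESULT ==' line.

Walk:
N0 x:[-16,28] y:[26/3,21] z:[6,53/2] -> hit [26/3,21], descend [5, 11]
  N5 x:[13,28] y:[26/3,20] z:[6,53/2] -> hit [13,20], descend [1, 7]
    N1 x:[13,25] y:[28/3,20] z:[6,41/2] -> hit [13,20], descend [2, 16]
      N2 x:[13,25] y:[28/3,32/3] z:[19/2,41/2] -> miss, prune
      N16 x:[15,22] y:[50/3,20] z:[6,41/2] -> hit [50/3,20], descend [6, 14]
        N6 x:[16,18] y:[18,20] z:[19,41/2] -> miss, prune
        N14 x:[15,22] y:[50/3,59/3] z:[6,19/2] -> miss, prune
    N7 x:[17,28] y:[26/3,59/3] z:[41/2,53/2] -> miss, prune
  N11 x:[-16,18] y:[26/3,21] z:[17/2,20] -> hit [26/3,18], descend [10, 13]
    N10 x:[-12,16] y:[16,21] z:[10,19] -> hit [16,16], descend [8, 12]
      N8 x:[-12,-6] y:[55/3,59/3] z:[10,15] -> miss, prune
      N12 x:[-7,16] y:[16,21] z:[27/2,19] -> hit [16,16] leaf, test {P3(miss), P13(miss)}
    N13 x:[-16,18] y:[26/3,41/3] z:[17/2,20] -> hit [26/3,41/3], descend [3, 9]
      N3 x:[-16,-1] y:[11,41/3] z:[17/2,20] -> miss, prune
      N9 x:[-1,18] y:[26/3,37/3] z:[10,33/2] -> hit [10,37/3] leaf, test {P6(miss), P10(miss)}

Visited [0, 5, 1, 2, 16, 6, 14, 7, 11, 10, 8, 12, 13, 3, 9]. Tests: 15 box, 2 leaf. Nearest: miss.

== RESULT ==
15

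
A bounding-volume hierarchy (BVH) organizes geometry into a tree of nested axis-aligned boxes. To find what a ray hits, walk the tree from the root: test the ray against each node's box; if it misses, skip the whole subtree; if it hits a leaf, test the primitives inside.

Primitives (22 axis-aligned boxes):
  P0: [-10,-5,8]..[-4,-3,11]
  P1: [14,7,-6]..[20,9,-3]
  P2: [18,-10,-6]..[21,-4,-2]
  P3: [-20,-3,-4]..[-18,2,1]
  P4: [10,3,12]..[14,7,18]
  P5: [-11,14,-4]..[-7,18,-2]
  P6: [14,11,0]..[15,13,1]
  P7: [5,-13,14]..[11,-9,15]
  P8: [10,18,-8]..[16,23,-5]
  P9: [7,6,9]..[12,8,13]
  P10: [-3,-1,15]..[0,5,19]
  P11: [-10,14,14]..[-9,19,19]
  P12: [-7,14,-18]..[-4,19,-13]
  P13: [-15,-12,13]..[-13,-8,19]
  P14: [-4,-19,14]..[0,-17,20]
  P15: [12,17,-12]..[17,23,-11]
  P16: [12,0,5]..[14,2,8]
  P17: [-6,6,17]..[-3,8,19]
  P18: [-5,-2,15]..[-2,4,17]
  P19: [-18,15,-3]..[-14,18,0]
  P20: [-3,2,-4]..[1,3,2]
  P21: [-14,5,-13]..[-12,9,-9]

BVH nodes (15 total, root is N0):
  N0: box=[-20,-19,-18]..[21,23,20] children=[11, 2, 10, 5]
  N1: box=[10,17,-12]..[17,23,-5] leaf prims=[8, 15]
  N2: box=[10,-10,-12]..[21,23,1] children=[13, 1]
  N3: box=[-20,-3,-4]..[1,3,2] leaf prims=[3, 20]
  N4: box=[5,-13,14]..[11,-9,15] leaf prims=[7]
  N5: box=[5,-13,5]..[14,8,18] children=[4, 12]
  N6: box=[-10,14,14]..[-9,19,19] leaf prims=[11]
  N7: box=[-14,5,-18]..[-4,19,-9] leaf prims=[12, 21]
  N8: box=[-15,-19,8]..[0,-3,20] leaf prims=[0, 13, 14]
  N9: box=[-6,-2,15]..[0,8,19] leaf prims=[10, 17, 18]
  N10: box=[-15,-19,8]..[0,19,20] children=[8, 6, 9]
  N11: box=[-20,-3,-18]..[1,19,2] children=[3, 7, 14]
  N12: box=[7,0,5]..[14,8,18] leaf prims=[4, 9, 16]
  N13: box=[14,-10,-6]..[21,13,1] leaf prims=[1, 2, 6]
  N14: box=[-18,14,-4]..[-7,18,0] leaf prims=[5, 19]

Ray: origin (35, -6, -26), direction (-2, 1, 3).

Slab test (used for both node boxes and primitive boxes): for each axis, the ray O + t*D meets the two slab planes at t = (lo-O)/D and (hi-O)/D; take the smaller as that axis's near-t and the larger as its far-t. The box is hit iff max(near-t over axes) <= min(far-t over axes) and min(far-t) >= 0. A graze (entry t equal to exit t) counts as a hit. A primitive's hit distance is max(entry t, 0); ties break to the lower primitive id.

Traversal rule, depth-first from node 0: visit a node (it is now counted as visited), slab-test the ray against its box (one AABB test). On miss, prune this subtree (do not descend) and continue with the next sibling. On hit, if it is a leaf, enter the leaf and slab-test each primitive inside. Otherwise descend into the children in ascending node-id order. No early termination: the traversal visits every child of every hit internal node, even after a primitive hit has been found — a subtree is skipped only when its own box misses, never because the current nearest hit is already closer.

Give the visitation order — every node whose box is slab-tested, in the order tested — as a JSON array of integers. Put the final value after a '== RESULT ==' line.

Walk:
N0 x:[7,55/2] y:[-13,29] z:[8/3,46/3] -> hit [7,46/3], descend [2, 5, 10, 11]
  N2 x:[7,25/2] y:[-4,29] z:[14/3,9] -> hit [7,9], descend [1, 13]
    N1 x:[9,25/2] y:[23,29] z:[14/3,7] -> miss, prune
    N13 x:[7,21/2] y:[-4,19] z:[20/3,9] -> hit [7,9] leaf, test {P1(miss), P2(miss), P6(miss)}
  N5 x:[21/2,15] y:[-7,14] z:[31/3,44/3] -> hit [21/2,14], descend [4, 12]
    N4 x:[12,15] y:[-7,-3] z:[40/3,41/3] -> miss, prune
    N12 x:[21/2,14] y:[6,14] z:[31/3,44/3] -> hit [21/2,14] leaf, test {P4(miss), P9@t=12, P16(miss)}
  N10 x:[35/2,25] y:[-13,25] z:[34/3,46/3] -> miss, prune
  N11 x:[17,55/2] y:[3,25] z:[8/3,28/3] -> miss, prune

9 AABB tests over nodes [0, 2, 1, 13, 5, 4, 12, 10, 11]; 2 leaves entered; closest P9.

== RESULT ==
[0, 2, 1, 13, 5, 4, 12, 10, 11]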